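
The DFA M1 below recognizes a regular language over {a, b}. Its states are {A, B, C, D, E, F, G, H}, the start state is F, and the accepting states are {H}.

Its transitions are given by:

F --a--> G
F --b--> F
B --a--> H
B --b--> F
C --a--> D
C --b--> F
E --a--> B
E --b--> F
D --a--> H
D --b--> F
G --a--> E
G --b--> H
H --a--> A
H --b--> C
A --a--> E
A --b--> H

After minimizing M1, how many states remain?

P0 = {H} | {A,B,C,D,E,F,G}.
Refine {A,B,C,D,E,F,G} on symbol a: members go to different blocks, giving {A,C,E,F,G} and {B,D}.
On input a, block {A,C,E,F,G} splits into {A,F,G} and {C,E}.
On input a, block {A,F,G} splits into {A,G} and {F}.
No further refinement is possible. Final partition (5 blocks): {H} | {A,G} | {B,D} | {C,E} | {F}.

5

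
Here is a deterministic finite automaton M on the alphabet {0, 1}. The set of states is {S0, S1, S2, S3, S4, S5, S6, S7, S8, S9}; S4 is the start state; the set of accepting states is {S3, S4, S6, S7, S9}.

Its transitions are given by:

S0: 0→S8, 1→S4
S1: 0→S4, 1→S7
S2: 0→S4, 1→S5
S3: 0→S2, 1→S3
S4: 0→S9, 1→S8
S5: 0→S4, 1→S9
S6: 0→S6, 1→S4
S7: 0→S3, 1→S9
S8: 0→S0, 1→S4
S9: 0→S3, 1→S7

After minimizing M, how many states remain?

6

States {S1,S6} cannot be reached from the start state, so discard them.
P0 = {S3,S4,S7,S9} | {S0,S2,S5,S8}.
Refine {S3,S4,S7,S9} on symbol 0: members go to different blocks, giving {S4,S7,S9} and {S3}.
On input 0, block {S4,S7,S9} splits into {S7,S9} and {S4}.
Refine {S0,S2,S5,S8} on symbol 0: members go to different blocks, giving {S0,S8} and {S2,S5}.
On input 1, block {S2,S5} splits into {S2} and {S5}.
The partition is now stable with 6 blocks: {S7,S9} | {S0,S8} | {S3} | {S4} | {S2} | {S5}.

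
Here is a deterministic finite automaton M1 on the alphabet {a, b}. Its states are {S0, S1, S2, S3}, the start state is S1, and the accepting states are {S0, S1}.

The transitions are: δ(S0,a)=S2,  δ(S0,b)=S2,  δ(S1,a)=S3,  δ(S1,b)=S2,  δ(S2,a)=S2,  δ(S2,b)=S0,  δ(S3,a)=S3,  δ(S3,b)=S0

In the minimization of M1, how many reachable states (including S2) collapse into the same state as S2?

All states are reachable from the start state.
Start with accepting vs non-accepting: {S0,S1} | {S2,S3}.
The partition is now stable with 2 blocks: {S0,S1} | {S2,S3}.
The equivalence class containing S2 is {S2,S3}, of size 2.

2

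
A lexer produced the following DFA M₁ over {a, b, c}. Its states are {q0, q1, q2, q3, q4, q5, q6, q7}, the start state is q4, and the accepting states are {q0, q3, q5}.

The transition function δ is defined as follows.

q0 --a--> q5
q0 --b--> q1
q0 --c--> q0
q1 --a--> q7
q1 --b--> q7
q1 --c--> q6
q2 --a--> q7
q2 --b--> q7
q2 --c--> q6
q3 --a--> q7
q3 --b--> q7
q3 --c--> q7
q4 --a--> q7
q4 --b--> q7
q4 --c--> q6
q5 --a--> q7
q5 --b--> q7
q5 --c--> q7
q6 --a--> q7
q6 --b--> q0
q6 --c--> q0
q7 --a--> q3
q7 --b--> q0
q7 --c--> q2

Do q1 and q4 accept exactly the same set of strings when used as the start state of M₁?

Start with accepting vs non-accepting: {q0,q3,q5} | {q1,q2,q4,q6,q7}.
Split {q0,q3,q5} by δ(·,a) → {q3,q5} and {q0}.
On input a, block {q1,q2,q4,q6,q7} splits into {q1,q2,q4,q6} and {q7}.
Refine {q1,q2,q4,q6} on symbol b: members go to different blocks, giving {q1,q2,q4} and {q6}.
The partition is now stable with 5 blocks: {q3,q5} | {q1,q2,q4} | {q0} | {q7} | {q6}.
q1 and q4 lie in the same block of the stable partition, so they are equivalent — no string distinguishes them.

Yes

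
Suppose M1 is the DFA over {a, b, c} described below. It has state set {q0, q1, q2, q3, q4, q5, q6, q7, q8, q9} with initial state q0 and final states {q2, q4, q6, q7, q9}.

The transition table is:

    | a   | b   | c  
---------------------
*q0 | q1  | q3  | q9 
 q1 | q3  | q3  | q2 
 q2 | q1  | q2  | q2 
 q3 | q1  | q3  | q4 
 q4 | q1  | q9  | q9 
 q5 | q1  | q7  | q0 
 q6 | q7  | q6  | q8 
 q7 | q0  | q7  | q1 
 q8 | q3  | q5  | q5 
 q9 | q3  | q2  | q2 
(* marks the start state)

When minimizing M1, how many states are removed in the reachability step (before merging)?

BFS from q0 reaches {q0, q1, q2, q3, q4, q9}; the 4 state(s) q5, q6, q7, q8 are never visited.

4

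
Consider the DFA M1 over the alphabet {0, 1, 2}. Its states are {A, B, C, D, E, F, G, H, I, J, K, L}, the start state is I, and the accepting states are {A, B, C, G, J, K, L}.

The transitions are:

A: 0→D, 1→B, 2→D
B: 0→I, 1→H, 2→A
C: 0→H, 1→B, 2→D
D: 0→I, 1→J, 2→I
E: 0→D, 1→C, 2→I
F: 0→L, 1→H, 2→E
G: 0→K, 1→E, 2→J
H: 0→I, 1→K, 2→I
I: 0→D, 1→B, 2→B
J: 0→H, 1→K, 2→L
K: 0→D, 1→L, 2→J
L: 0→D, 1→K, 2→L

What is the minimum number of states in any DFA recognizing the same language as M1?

5

Reachable states from the start: {A,B,D,H,I,J,K,L}. Unreachable: {C,E,F,G} — drop them.
Initial partition by acceptance: {A,B,J,K,L} | {D,H,I}.
On input 1, block {A,B,J,K,L} splits into {A,J,K,L} and {B}.
On input 1, block {A,J,K,L} splits into {J,K,L} and {A}.
Split {D,H,I} by δ(·,1) → {D,H} and {I}.
Stable partition: {J,K,L} | {D,H} | {B} | {A} | {I} — 5 equivalence classes.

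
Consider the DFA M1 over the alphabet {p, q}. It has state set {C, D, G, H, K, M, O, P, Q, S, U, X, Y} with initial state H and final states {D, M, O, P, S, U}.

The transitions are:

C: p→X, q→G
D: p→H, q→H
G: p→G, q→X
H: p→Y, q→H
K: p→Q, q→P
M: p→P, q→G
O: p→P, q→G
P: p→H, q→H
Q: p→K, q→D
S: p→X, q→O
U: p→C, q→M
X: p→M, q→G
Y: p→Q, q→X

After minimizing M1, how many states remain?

States {C,O,S,U} cannot be reached from the start state, so discard them.
P0 = {D,M,P} | {G,H,K,Q,X,Y}.
Split {D,M,P} by δ(·,p) → {D,P} and {M}.
Refine {G,H,K,Q,X,Y} on symbol p: members go to different blocks, giving {G,H,K,Q,Y} and {X}.
Split {G,H,K,Q,Y} by δ(·,q) → {K,Q} and {G,Y} and {H}.
Refine {G,Y} on symbol p: members go to different blocks, giving {G} and {Y}.
No further refinement is possible. Final partition (7 blocks): {D,P} | {K,Q} | {M} | {X} | {G} | {H} | {Y}.

7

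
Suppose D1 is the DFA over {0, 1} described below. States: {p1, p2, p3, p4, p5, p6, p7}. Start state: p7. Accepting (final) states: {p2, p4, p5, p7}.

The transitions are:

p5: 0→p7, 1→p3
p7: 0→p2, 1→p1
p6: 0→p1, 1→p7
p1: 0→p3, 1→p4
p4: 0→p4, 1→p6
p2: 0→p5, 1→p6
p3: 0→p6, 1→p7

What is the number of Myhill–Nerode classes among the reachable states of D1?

Initial partition by acceptance: {p2,p4,p5,p7} | {p1,p3,p6}.
The partition is now stable with 2 blocks: {p2,p4,p5,p7} | {p1,p3,p6}.

2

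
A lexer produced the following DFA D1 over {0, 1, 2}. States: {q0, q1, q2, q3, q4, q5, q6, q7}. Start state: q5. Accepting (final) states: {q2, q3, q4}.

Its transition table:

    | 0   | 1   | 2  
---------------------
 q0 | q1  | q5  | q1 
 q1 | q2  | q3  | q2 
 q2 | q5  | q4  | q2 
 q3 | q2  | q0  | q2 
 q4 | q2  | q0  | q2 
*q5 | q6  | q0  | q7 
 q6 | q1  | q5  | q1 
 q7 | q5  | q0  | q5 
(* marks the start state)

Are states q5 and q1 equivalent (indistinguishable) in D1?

All states are reachable from the start state.
Start with accepting vs non-accepting: {q2,q3,q4} | {q0,q1,q5,q6,q7}.
Split {q2,q3,q4} by δ(·,0) → {q3,q4} and {q2}.
On input 0, block {q0,q1,q5,q6,q7} splits into {q0,q5,q6,q7} and {q1}.
On input 0, block {q0,q5,q6,q7} splits into {q0,q6} and {q5,q7}.
On input 0, block {q5,q7} splits into {q5} and {q7}.
The partition is now stable with 6 blocks: {q3,q4} | {q0,q6} | {q2} | {q1} | {q5} | {q7}.
q5 and q1 end up in different blocks, so they are distinguishable. For instance, the string '0' is accepted from only q1.

No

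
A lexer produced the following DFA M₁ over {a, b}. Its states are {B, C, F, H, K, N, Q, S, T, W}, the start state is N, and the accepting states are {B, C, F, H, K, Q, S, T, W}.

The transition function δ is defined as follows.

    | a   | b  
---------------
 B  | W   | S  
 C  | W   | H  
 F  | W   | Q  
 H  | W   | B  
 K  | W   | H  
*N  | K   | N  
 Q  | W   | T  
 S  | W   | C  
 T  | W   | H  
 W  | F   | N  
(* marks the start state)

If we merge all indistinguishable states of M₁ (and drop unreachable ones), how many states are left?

All states are reachable from the start state.
Start with accepting vs non-accepting: {B,C,F,H,K,Q,S,T,W} | {N}.
Refine {B,C,F,H,K,Q,S,T,W} on symbol b: members go to different blocks, giving {B,C,F,H,K,Q,S,T} and {W}.
Stable partition: {B,C,F,H,K,Q,S,T} | {N} | {W} — 3 equivalence classes.

3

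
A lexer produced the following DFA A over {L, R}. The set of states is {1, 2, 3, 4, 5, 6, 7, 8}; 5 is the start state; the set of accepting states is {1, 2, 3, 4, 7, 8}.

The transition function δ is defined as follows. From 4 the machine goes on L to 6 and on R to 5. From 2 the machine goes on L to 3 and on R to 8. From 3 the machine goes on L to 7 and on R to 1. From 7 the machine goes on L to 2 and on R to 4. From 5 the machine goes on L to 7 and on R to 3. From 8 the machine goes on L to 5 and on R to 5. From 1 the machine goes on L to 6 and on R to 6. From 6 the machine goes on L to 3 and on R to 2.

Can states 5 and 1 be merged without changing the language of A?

No

Initial partition by acceptance: {1,2,3,4,7,8} | {5,6}.
On input L, block {1,2,3,4,7,8} splits into {1,4,8} and {2,3,7}.
The partition is now stable with 3 blocks: {1,4,8} | {5,6} | {2,3,7}.
5 and 1 end up in different blocks, so they are distinguishable. For instance, the string 'ε' is accepted from only 1.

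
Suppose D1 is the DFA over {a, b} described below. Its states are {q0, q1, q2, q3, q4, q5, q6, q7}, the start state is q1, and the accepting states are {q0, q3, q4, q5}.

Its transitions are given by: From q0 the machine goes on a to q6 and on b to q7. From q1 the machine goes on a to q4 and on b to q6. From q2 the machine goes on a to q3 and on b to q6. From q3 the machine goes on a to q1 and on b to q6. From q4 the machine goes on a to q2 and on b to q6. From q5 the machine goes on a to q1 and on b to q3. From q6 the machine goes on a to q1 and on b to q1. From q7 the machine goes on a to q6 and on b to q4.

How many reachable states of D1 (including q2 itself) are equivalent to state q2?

States {q0,q5,q7} cannot be reached from the start state, so discard them.
P0 = {q3,q4} | {q1,q2,q6}.
Refine {q1,q2,q6} on symbol a: members go to different blocks, giving {q1,q2} and {q6}.
Stable partition: {q3,q4} | {q1,q2} | {q6} — 3 equivalence classes.
State q2 belongs to the block {q1,q2}, which has 2 states.

2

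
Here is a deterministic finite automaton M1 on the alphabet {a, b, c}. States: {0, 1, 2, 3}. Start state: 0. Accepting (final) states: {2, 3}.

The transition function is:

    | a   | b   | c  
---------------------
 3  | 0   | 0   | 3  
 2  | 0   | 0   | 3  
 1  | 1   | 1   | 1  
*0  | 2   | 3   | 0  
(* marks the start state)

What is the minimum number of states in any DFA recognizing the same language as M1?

2

First remove the unreachable states {1}; 3 states remain.
P0 = {2,3} | {0}.
The partition is now stable with 2 blocks: {2,3} | {0}.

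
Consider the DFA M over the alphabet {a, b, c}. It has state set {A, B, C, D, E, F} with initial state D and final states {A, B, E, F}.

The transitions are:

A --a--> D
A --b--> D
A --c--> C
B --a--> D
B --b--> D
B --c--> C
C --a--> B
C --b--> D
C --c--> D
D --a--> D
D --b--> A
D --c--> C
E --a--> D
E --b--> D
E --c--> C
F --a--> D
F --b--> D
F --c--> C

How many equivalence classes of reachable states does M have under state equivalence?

3

Reachable states from the start: {A,B,C,D}. Unreachable: {E,F} — drop them.
Start with accepting vs non-accepting: {A,B} | {C,D}.
On input a, block {C,D} splits into {C} and {D}.
Stable partition: {A,B} | {C} | {D} — 3 equivalence classes.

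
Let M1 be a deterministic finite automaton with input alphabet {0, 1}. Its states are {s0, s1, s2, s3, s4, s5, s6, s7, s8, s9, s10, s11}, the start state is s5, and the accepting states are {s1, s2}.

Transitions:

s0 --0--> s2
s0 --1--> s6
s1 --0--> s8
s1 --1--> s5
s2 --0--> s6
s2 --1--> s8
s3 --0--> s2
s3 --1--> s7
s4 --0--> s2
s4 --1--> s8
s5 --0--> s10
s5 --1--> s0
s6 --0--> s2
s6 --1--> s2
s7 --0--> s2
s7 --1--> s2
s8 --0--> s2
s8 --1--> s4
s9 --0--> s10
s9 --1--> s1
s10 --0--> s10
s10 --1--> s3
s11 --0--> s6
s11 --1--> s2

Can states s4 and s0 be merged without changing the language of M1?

No

States {s1,s9,s11} cannot be reached from the start state, so discard them.
P0 = {s2} | {s0,s3,s4,s5,s6,s7,s8,s10}.
Split {s0,s3,s4,s5,s6,s7,s8,s10} by δ(·,0) → {s0,s3,s4,s6,s7,s8} and {s5,s10}.
Split {s0,s3,s4,s6,s7,s8} by δ(·,1) → {s0,s3,s4,s8} and {s6,s7}.
Refine {s0,s3,s4,s8} on symbol 1: members go to different blocks, giving {s0,s3} and {s4,s8}.
No further refinement is possible. Final partition (5 blocks): {s2} | {s0,s3} | {s5,s10} | {s6,s7} | {s4,s8}.
s4 and s0 end up in different blocks, so they are distinguishable. For instance, the string '11' is accepted from only s0.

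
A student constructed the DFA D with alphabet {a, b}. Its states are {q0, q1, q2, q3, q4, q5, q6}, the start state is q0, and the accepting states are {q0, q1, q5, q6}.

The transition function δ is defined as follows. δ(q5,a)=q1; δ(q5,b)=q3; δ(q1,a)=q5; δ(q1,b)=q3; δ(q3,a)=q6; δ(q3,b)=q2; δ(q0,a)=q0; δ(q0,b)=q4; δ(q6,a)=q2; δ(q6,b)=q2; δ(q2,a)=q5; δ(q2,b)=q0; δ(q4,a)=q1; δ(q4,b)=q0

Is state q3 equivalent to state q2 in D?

All states are reachable from the start state.
P0 = {q0,q1,q5,q6} | {q2,q3,q4}.
On input a, block {q0,q1,q5,q6} splits into {q0,q1,q5} and {q6}.
Split {q2,q3,q4} by δ(·,a) → {q2,q4} and {q3}.
Refine {q0,q1,q5} on symbol b: members go to different blocks, giving {q1,q5} and {q0}.
No further refinement is possible. Final partition (5 blocks): {q1,q5} | {q2,q4} | {q6} | {q3} | {q0}.
q3 and q2 end up in different blocks, so they are distinguishable. For instance, the string 'b' is accepted from only q2.

No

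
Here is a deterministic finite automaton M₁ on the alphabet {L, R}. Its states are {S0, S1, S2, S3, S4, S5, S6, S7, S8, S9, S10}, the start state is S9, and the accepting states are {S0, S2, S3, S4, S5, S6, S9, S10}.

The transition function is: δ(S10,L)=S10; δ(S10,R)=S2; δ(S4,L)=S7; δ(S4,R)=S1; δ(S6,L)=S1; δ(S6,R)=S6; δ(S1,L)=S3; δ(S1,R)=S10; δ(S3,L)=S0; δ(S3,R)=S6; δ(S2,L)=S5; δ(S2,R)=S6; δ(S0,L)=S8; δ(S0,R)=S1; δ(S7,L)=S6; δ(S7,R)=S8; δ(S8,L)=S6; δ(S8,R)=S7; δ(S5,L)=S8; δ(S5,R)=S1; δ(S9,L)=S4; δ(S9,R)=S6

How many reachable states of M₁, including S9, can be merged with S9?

Every state is reachable, so we keep all 11.
Initial partition by acceptance: {S0,S2,S3,S4,S5,S6,S9,S10} | {S1,S7,S8}.
Split {S0,S2,S3,S4,S5,S6,S9,S10} by δ(·,L) → {S0,S4,S5,S6} and {S2,S3,S9,S10}.
Split {S0,S4,S5,S6} by δ(·,R) → {S0,S4,S5} and {S6}.
On input L, block {S1,S7,S8} splits into {S7,S8} and {S1}.
Refine {S2,S3,S9,S10} on symbol L: members go to different blocks, giving {S2,S3,S9} and {S10}.
The partition is now stable with 6 blocks: {S0,S4,S5} | {S7,S8} | {S2,S3,S9} | {S6} | {S1} | {S10}.
State S9 belongs to the block {S2,S3,S9}, which has 3 states.

3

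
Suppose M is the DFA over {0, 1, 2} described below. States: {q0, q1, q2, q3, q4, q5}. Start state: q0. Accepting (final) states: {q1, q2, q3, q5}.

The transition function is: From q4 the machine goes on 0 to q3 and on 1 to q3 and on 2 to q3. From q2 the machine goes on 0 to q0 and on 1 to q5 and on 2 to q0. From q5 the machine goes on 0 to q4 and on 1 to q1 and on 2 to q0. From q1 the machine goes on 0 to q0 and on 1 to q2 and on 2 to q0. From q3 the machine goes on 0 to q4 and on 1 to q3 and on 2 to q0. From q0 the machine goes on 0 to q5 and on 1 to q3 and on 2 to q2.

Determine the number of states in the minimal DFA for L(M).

Start with accepting vs non-accepting: {q1,q2,q3,q5} | {q0,q4}.
No further refinement is possible. Final partition (2 blocks): {q1,q2,q3,q5} | {q0,q4}.

2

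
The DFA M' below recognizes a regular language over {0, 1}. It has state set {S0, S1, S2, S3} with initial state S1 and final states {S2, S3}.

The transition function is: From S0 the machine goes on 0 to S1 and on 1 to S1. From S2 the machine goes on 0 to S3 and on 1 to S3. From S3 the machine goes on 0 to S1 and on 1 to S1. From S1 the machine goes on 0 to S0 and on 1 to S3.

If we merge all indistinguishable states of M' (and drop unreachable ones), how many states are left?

States {S2} cannot be reached from the start state, so discard them.
Start with accepting vs non-accepting: {S3} | {S0,S1}.
Split {S0,S1} by δ(·,1) → {S0} and {S1}.
Stable partition: {S3} | {S0} | {S1} — 3 equivalence classes.

3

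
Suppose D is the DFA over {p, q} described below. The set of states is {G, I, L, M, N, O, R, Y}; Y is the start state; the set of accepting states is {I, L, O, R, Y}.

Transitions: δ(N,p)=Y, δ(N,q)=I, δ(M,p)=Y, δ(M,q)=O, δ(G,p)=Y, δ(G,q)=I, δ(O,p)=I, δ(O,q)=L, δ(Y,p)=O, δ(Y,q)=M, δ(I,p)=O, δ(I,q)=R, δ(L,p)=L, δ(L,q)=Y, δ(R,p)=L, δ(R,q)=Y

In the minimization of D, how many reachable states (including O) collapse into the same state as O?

Reachable states from the start: {I,L,M,O,R,Y}. Unreachable: {G,N} — drop them.
P0 = {I,L,O,R,Y} | {M}.
Split {I,L,O,R,Y} by δ(·,q) → {I,L,O,R} and {Y}.
Refine {I,L,O,R} on symbol q: members go to different blocks, giving {I,O} and {L,R}.
No further refinement is possible. Final partition (4 blocks): {I,O} | {M} | {Y} | {L,R}.
State O belongs to the block {I,O}, which has 2 states.

2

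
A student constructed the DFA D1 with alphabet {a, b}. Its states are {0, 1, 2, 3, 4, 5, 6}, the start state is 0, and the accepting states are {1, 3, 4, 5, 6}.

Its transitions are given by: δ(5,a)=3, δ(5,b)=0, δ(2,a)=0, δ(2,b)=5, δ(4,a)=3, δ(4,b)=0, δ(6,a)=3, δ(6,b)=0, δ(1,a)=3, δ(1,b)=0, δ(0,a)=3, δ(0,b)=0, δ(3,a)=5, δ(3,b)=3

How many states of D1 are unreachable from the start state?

No path from 0 leads to 1, 2, 4, 6; the other 3 states are all reachable.

4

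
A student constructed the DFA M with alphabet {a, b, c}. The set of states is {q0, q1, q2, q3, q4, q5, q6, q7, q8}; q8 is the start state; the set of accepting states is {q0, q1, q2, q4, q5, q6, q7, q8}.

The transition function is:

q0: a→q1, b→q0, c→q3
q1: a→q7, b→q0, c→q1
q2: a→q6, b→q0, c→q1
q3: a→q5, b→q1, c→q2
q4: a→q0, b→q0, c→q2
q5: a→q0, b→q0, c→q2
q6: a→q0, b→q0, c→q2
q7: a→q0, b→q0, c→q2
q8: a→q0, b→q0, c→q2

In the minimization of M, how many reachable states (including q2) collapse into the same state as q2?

Reachable states from the start: {q0,q1,q2,q3,q5,q6,q7,q8}. Unreachable: {q4} — drop them.
P0 = {q0,q1,q2,q5,q6,q7,q8} | {q3}.
On input c, block {q0,q1,q2,q5,q6,q7,q8} splits into {q1,q2,q5,q6,q7,q8} and {q0}.
On input a, block {q1,q2,q5,q6,q7,q8} splits into {q5,q6,q7,q8} and {q1,q2}.
No further refinement is possible. Final partition (4 blocks): {q5,q6,q7,q8} | {q3} | {q0} | {q1,q2}.
The equivalence class containing q2 is {q1,q2}, of size 2.

2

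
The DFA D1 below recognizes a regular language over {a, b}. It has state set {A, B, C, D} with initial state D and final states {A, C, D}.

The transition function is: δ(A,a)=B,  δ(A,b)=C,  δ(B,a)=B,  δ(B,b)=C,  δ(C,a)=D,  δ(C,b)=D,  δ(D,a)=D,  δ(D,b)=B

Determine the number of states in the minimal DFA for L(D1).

3

First remove the unreachable states {A}; 3 states remain.
Start with accepting vs non-accepting: {C,D} | {B}.
Refine {C,D} on symbol b: members go to different blocks, giving {C} and {D}.
The partition is now stable with 3 blocks: {C} | {B} | {D}.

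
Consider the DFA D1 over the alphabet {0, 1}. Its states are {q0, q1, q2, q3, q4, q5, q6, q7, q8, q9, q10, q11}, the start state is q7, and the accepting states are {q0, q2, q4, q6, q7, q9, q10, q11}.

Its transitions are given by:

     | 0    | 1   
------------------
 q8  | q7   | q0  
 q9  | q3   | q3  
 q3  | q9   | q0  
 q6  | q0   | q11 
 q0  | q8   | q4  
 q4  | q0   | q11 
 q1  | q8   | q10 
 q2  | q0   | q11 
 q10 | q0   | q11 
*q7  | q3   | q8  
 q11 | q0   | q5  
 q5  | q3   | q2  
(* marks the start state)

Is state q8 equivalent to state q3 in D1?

Yes

States {q1,q6,q10} cannot be reached from the start state, so discard them.
Initial partition by acceptance: {q0,q2,q4,q7,q9,q11} | {q3,q5,q8}.
Split {q0,q2,q4,q7,q9,q11} by δ(·,0) → {q0,q7,q9} and {q2,q4,q11}.
Refine {q0,q7,q9} on symbol 1: members go to different blocks, giving {q7,q9} and {q0}.
Split {q3,q5,q8} by δ(·,0) → {q3,q8} and {q5}.
On input 1, block {q2,q4,q11} splits into {q2,q4} and {q11}.
No further refinement is possible. Final partition (6 blocks): {q7,q9} | {q3,q8} | {q2,q4} | {q0} | {q5} | {q11}.
q8 and q3 lie in the same block of the stable partition, so they are equivalent — no string distinguishes them.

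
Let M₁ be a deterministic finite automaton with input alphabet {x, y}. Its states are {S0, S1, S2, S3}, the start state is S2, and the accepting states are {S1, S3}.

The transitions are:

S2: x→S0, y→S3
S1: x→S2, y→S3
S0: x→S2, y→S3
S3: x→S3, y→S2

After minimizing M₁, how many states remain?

Reachable states from the start: {S0,S2,S3}. Unreachable: {S1} — drop them.
P0 = {S3} | {S0,S2}.
The partition is now stable with 2 blocks: {S3} | {S0,S2}.

2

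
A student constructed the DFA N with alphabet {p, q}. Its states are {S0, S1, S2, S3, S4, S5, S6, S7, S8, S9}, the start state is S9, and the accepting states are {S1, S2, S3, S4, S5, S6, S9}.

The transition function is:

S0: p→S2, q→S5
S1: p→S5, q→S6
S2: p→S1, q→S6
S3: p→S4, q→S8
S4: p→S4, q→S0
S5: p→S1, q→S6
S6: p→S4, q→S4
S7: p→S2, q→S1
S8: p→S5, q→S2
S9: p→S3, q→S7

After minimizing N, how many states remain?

All states are reachable from the start state.
P0 = {S1,S2,S3,S4,S5,S6,S9} | {S0,S7,S8}.
On input q, block {S1,S2,S3,S4,S5,S6,S9} splits into {S1,S2,S5,S6} and {S3,S4,S9}.
Refine {S1,S2,S5,S6} on symbol p: members go to different blocks, giving {S1,S2,S5} and {S6}.
Stable partition: {S1,S2,S5} | {S0,S7,S8} | {S3,S4,S9} | {S6} — 4 equivalence classes.

4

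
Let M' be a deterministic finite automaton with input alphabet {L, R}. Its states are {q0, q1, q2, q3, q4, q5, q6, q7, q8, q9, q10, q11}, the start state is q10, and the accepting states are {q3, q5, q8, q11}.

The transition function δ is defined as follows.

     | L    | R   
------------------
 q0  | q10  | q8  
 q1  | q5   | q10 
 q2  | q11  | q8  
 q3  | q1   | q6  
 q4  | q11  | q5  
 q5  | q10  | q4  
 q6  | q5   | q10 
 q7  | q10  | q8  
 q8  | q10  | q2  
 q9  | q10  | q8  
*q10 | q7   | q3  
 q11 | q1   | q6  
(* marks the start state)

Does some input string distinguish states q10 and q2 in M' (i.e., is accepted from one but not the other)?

Yes

First remove the unreachable states {q0,q9}; 10 states remain.
Start with accepting vs non-accepting: {q3,q5,q8,q11} | {q1,q2,q4,q6,q7,q10}.
Refine {q1,q2,q4,q6,q7,q10} on symbol L: members go to different blocks, giving {q1,q2,q4,q6} and {q7,q10}.
On input L, block {q3,q5,q8,q11} splits into {q3,q11} and {q5,q8}.
Refine {q1,q2,q4,q6} on symbol L: members go to different blocks, giving {q1,q6} and {q2,q4}.
Refine {q7,q10} on symbol R: members go to different blocks, giving {q7} and {q10}.
No further refinement is possible. Final partition (6 blocks): {q3,q11} | {q1,q6} | {q7} | {q5,q8} | {q2,q4} | {q10}.
q10 and q2 end up in different blocks, so they are distinguishable. For instance, the string 'L' is accepted from only q2.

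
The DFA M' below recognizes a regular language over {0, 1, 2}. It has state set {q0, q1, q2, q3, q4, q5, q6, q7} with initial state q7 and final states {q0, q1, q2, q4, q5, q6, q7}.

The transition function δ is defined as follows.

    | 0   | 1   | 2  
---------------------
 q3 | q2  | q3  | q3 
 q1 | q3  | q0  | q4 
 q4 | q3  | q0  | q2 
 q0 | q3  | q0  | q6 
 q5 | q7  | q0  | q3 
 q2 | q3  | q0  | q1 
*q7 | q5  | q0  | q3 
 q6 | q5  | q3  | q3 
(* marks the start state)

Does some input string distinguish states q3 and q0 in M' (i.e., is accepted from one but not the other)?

All states are reachable from the start state.
P0 = {q0,q1,q2,q4,q5,q6,q7} | {q3}.
Split {q0,q1,q2,q4,q5,q6,q7} by δ(·,0) → {q0,q1,q2,q4} and {q5,q6,q7}.
On input 2, block {q0,q1,q2,q4} splits into {q1,q2,q4} and {q0}.
Split {q5,q6,q7} by δ(·,1) → {q5,q7} and {q6}.
No further refinement is possible. Final partition (5 blocks): {q1,q2,q4} | {q3} | {q5,q7} | {q0} | {q6}.
q3 and q0 end up in different blocks, so they are distinguishable. For instance, the string 'ε' is accepted from only q0.

Yes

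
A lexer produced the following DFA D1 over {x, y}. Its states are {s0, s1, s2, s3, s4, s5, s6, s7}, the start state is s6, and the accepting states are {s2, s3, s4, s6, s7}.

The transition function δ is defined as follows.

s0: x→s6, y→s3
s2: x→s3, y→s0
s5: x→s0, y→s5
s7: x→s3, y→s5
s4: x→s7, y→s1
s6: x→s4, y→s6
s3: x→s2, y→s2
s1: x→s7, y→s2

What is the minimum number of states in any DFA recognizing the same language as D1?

8

Initial partition by acceptance: {s2,s3,s4,s6,s7} | {s0,s1,s5}.
On input y, block {s2,s3,s4,s6,s7} splits into {s2,s4,s7} and {s3,s6}.
Split {s2,s4,s7} by δ(·,x) → {s2,s7} and {s4}.
On input x, block {s0,s1,s5} splits into {s0} and {s1} and {s5}.
On input y, block {s2,s7} splits into {s2} and {s7}.
Refine {s3,s6} on symbol x: members go to different blocks, giving {s3} and {s6}.
No further refinement is possible. Final partition (8 blocks): {s2} | {s0} | {s3} | {s4} | {s1} | {s5} | {s7} | {s6}.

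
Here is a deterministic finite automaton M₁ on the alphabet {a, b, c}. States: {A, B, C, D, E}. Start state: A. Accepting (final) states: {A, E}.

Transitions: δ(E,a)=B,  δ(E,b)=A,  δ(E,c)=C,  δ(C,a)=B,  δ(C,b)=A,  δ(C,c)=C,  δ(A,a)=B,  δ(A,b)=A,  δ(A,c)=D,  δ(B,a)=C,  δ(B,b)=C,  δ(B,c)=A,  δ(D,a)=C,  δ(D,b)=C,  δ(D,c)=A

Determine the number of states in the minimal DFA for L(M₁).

First remove the unreachable states {E}; 4 states remain.
Start with accepting vs non-accepting: {A} | {B,C,D}.
Split {B,C,D} by δ(·,b) → {B,D} and {C}.
The partition is now stable with 3 blocks: {A} | {B,D} | {C}.

3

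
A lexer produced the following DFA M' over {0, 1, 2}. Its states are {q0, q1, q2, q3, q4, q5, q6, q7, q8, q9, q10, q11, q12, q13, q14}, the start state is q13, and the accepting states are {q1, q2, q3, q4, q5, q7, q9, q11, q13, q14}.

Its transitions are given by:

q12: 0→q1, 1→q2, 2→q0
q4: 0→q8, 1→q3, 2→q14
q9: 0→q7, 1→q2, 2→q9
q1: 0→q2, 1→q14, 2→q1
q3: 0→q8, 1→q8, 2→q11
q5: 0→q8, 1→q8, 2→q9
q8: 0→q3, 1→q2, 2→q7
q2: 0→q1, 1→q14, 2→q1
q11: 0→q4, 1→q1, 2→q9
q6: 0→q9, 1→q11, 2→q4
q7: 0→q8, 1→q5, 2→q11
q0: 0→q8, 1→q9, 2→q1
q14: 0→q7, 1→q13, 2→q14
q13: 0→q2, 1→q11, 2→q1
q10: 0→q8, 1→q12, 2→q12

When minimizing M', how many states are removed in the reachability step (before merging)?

4

BFS from q13 reaches {q1, q2, q3, q4, q5, q7, q8, q9, q11, q13, q14}; the 4 state(s) q0, q6, q10, q12 are never visited.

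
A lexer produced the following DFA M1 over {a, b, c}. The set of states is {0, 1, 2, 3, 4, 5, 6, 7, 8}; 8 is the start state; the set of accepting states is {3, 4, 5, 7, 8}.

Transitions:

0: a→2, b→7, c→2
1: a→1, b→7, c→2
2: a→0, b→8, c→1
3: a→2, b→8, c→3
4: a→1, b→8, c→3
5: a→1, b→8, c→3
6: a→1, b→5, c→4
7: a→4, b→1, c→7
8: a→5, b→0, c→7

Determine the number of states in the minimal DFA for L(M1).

Reachable states from the start: {0,1,2,3,4,5,7,8}. Unreachable: {6} — drop them.
P0 = {3,4,5,7,8} | {0,1,2}.
Split {3,4,5,7,8} by δ(·,a) → {3,4,5} and {7,8}.
No further refinement is possible. Final partition (3 blocks): {3,4,5} | {0,1,2} | {7,8}.

3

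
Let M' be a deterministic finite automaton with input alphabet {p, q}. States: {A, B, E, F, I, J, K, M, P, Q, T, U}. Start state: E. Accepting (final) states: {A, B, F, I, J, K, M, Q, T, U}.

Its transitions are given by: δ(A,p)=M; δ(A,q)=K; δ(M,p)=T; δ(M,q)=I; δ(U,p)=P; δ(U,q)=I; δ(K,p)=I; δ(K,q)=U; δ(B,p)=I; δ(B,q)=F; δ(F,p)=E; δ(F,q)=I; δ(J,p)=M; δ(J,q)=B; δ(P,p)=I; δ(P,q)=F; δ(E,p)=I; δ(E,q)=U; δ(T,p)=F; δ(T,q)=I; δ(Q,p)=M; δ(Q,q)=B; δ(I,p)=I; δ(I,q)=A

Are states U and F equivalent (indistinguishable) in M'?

Reachable states from the start: {A,E,F,I,K,M,P,T,U}. Unreachable: {B,J,Q} — drop them.
Initial partition by acceptance: {A,F,I,K,M,T,U} | {E,P}.
On input p, block {A,F,I,K,M,T,U} splits into {A,I,K,M,T} and {F,U}.
On input p, block {A,I,K,M,T} splits into {A,I,K,M} and {T}.
On input p, block {A,I,K,M} splits into {A,I,K} and {M}.
Refine {A,I,K} on symbol p: members go to different blocks, giving {I,K} and {A}.
Refine {I,K} on symbol q: members go to different blocks, giving {I} and {K}.
The partition is now stable with 7 blocks: {I} | {E,P} | {F,U} | {T} | {M} | {A} | {K}.
U and F lie in the same block of the stable partition, so they are equivalent — no string distinguishes them.

Yes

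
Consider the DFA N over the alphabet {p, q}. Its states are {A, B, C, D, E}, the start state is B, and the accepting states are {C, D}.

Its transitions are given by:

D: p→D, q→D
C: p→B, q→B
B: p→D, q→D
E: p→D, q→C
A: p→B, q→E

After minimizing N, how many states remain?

2

States {A,C,E} cannot be reached from the start state, so discard them.
Initial partition by acceptance: {D} | {B}.
The partition is now stable with 2 blocks: {D} | {B}.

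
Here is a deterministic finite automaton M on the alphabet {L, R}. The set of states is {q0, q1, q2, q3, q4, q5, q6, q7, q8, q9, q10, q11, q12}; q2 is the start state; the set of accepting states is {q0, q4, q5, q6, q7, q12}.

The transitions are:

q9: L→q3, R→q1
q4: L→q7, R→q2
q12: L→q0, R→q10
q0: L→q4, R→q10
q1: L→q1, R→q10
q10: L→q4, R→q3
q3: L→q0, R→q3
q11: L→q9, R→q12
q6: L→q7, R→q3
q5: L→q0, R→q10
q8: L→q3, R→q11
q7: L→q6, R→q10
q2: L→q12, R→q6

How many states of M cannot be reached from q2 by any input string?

5

No path from q2 leads to q1, q5, q8, q9, q11; the other 8 states are all reachable.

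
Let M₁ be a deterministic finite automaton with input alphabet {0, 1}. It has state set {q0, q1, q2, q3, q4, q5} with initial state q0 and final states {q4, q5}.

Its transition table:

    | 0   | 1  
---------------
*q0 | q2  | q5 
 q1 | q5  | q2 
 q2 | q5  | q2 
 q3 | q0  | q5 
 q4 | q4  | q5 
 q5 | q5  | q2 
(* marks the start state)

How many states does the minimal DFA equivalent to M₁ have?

First remove the unreachable states {q1,q3,q4}; 3 states remain.
Initial partition by acceptance: {q5} | {q0,q2}.
Refine {q0,q2} on symbol 0: members go to different blocks, giving {q0} and {q2}.
The partition is now stable with 3 blocks: {q5} | {q0} | {q2}.

3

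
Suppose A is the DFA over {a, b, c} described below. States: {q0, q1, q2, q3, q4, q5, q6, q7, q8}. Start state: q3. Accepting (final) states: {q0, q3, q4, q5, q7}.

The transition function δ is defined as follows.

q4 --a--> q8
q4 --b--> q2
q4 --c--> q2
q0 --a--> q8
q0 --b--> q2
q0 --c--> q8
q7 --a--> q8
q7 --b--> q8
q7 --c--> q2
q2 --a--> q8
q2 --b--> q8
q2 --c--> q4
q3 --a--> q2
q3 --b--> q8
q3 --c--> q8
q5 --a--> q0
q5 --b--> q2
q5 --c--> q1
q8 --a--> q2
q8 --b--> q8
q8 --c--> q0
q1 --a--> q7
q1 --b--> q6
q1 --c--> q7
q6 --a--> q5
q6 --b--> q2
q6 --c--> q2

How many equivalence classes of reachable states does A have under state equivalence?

Reachable states from the start: {q0,q2,q3,q4,q8}. Unreachable: {q1,q5,q6,q7} — drop them.
P0 = {q0,q3,q4} | {q2,q8}.
The partition is now stable with 2 blocks: {q0,q3,q4} | {q2,q8}.

2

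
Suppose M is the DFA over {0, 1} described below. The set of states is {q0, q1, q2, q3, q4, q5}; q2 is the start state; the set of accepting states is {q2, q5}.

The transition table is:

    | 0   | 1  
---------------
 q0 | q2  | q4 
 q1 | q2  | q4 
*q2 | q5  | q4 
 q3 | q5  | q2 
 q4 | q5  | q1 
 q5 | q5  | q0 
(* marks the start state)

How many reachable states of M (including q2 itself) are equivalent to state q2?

States {q3} cannot be reached from the start state, so discard them.
Initial partition by acceptance: {q2,q5} | {q0,q1,q4}.
No further refinement is possible. Final partition (2 blocks): {q2,q5} | {q0,q1,q4}.
The equivalence class containing q2 is {q2,q5}, of size 2.

2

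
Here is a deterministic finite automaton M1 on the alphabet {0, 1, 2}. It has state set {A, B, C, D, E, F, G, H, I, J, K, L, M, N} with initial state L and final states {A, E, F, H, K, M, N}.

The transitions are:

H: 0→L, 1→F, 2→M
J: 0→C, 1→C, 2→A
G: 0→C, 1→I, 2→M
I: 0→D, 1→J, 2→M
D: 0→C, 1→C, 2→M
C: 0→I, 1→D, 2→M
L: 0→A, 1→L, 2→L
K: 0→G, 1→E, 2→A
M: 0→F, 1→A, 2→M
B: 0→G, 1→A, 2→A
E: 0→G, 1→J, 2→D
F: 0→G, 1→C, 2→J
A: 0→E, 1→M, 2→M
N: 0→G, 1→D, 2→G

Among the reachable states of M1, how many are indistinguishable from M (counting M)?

2

First remove the unreachable states {B,H,K,N}; 10 states remain.
Start with accepting vs non-accepting: {A,E,F,M} | {C,D,G,I,J,L}.
Split {A,E,F,M} by δ(·,0) → {A,M} and {E,F}.
Refine {C,D,G,I,J,L} on symbol 0: members go to different blocks, giving {C,D,G,I,J} and {L}.
The partition is now stable with 4 blocks: {A,M} | {C,D,G,I,J} | {E,F} | {L}.
The equivalence class containing M is {A,M}, of size 2.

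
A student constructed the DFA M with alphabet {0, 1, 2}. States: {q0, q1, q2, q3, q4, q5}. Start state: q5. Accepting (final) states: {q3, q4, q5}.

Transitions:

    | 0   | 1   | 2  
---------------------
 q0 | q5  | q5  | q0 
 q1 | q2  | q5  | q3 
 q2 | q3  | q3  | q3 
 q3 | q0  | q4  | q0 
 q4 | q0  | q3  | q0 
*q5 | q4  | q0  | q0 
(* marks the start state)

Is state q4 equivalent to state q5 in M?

No

States {q1,q2} cannot be reached from the start state, so discard them.
P0 = {q3,q4,q5} | {q0}.
Refine {q3,q4,q5} on symbol 0: members go to different blocks, giving {q3,q4} and {q5}.
Stable partition: {q3,q4} | {q0} | {q5} — 3 equivalence classes.
q4 and q5 end up in different blocks, so they are distinguishable. For instance, the string '0' is accepted from only q5.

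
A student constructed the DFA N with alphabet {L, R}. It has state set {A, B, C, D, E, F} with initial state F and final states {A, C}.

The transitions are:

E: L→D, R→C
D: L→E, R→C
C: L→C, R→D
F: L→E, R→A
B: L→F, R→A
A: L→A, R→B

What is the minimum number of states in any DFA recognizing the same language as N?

Initial partition by acceptance: {A,C} | {B,D,E,F}.
No further refinement is possible. Final partition (2 blocks): {A,C} | {B,D,E,F}.

2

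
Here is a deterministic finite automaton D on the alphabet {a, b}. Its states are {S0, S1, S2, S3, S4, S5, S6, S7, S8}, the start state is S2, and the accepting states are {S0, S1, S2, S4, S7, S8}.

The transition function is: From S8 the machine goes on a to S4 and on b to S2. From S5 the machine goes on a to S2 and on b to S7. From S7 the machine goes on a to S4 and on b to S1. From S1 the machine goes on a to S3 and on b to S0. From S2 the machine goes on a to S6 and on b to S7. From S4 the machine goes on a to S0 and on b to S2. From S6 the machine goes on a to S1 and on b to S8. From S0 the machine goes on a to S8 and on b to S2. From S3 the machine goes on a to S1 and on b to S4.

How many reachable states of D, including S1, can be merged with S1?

2

First remove the unreachable states {S5}; 8 states remain.
Start with accepting vs non-accepting: {S0,S1,S2,S4,S7,S8} | {S3,S6}.
Split {S0,S1,S2,S4,S7,S8} by δ(·,a) → {S0,S4,S7,S8} and {S1,S2}.
No further refinement is possible. Final partition (3 blocks): {S0,S4,S7,S8} | {S3,S6} | {S1,S2}.
The equivalence class containing S1 is {S1,S2}, of size 2.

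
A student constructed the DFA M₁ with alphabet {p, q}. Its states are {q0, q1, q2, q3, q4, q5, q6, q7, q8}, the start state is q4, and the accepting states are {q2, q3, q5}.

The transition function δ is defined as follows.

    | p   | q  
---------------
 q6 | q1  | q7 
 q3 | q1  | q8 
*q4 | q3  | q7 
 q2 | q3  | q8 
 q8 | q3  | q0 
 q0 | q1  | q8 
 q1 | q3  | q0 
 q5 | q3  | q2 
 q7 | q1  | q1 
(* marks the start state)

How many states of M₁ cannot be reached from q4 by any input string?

3

No path from q4 leads to q2, q5, q6; the other 6 states are all reachable.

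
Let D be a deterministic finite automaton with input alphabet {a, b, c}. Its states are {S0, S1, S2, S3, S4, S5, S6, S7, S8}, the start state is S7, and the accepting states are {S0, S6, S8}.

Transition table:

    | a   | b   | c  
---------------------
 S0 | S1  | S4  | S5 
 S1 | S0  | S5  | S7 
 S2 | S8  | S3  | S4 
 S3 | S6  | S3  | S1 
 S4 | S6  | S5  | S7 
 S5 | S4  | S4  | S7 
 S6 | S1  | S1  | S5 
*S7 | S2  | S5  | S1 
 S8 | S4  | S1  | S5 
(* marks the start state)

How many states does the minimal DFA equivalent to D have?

Every state is reachable, so we keep all 9.
Initial partition by acceptance: {S0,S6,S8} | {S1,S2,S3,S4,S5,S7}.
Refine {S1,S2,S3,S4,S5,S7} on symbol a: members go to different blocks, giving {S1,S2,S3,S4} and {S5,S7}.
Refine {S1,S2,S3,S4} on symbol b: members go to different blocks, giving {S1,S4} and {S2,S3}.
Split {S5,S7} by δ(·,a) → {S5} and {S7}.
The partition is now stable with 5 blocks: {S0,S6,S8} | {S1,S4} | {S5} | {S2,S3} | {S7}.

5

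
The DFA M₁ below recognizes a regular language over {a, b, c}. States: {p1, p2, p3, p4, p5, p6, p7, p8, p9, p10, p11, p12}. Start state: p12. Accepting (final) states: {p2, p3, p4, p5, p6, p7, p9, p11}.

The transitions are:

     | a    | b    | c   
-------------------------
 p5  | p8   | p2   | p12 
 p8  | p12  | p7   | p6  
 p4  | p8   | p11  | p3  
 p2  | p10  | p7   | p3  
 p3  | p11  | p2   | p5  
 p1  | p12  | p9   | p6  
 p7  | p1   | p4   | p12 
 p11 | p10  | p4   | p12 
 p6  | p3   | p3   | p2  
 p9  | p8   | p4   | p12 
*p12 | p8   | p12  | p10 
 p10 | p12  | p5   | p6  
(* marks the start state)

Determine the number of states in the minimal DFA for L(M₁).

6

All states are reachable from the start state.
Start with accepting vs non-accepting: {p2,p3,p4,p5,p6,p7,p9,p11} | {p1,p8,p10,p12}.
On input a, block {p2,p3,p4,p5,p6,p7,p9,p11} splits into {p2,p4,p5,p7,p9,p11} and {p3,p6}.
Refine {p2,p4,p5,p7,p9,p11} on symbol c: members go to different blocks, giving {p5,p7,p9,p11} and {p2,p4}.
Refine {p1,p8,p10,p12} on symbol b: members go to different blocks, giving {p1,p8,p10} and {p12}.
Refine {p3,p6} on symbol a: members go to different blocks, giving {p3} and {p6}.
Stable partition: {p5,p7,p9,p11} | {p1,p8,p10} | {p3} | {p2,p4} | {p12} | {p6} — 6 equivalence classes.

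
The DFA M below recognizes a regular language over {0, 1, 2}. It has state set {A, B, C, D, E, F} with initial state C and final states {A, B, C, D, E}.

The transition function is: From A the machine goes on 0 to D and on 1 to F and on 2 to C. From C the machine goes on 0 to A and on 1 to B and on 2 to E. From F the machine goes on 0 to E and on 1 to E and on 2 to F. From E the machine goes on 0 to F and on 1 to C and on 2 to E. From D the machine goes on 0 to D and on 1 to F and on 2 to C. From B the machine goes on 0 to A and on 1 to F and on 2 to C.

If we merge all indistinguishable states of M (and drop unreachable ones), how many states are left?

4

Initial partition by acceptance: {A,B,C,D,E} | {F}.
Refine {A,B,C,D,E} on symbol 0: members go to different blocks, giving {A,B,C,D} and {E}.
On input 1, block {A,B,C,D} splits into {A,B,D} and {C}.
Stable partition: {A,B,D} | {F} | {E} | {C} — 4 equivalence classes.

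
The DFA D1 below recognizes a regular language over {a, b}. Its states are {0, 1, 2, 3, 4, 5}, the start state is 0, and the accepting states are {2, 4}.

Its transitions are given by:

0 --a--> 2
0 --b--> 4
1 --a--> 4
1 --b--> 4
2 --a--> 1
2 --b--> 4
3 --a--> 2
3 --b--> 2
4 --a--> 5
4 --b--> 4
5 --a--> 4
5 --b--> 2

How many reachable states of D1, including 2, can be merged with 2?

First remove the unreachable states {3}; 5 states remain.
Start with accepting vs non-accepting: {2,4} | {0,1,5}.
No further refinement is possible. Final partition (2 blocks): {2,4} | {0,1,5}.
The equivalence class containing 2 is {2,4}, of size 2.

2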